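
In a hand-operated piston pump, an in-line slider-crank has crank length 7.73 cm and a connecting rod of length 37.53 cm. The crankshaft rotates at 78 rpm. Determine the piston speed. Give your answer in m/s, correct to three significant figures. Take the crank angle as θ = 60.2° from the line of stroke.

0.605

ω = 2π·78/60 = 8.168 rad/s
For an in-line slider-crank, x = r cosθ + √(L² − r² sin²θ), so v = −rω sinθ·[1 + r cosθ/√(L² − r² sin²θ)].
With r = 0.0773 m, L = 0.3753 m, θ = 60.2°: √(L² − r² sin²θ) = 0.36926 m.
v = −0.0773·8.168·0.86777·[1 + 0.0773·0.49697/0.36926] = -0.60491 m/s.
|v| = 0.60491 m/s.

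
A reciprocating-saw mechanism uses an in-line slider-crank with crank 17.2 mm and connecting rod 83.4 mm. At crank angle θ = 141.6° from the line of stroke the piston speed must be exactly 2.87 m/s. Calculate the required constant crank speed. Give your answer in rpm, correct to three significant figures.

3060

For an in-line slider-crank, |v_piston| = rω|sinθ|·[1 + r cosθ/√(L² − r² sin²θ)].
With r = 0.0172 m, L = 0.0834 m, θ = 141.6°: the bracketed kinematic factor |dx/dθ| = 0.0089426 m.
ω = v/|dx/dθ| = 2.87/0.0089426 = 320.93 rad/s.
N = 60ω/(2π) = 3064.7 rpm.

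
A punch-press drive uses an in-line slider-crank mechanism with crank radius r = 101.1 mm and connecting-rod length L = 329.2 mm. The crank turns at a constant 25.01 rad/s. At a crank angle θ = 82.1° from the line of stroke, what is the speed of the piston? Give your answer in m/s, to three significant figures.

2.62

ω = 25.01 rad/s
For an in-line slider-crank, x = r cosθ + √(L² − r² sin²θ), so v = −rω sinθ·[1 + r cosθ/√(L² − r² sin²θ)].
With r = 0.1011 m, L = 0.3292 m, θ = 82.1°: √(L² − r² sin²θ) = 0.3136 m.
v = −0.1011·25.01·0.99051·[1 + 0.1011·0.13744/0.3136] = -2.6155 m/s.
|v| = 2.6155 m/s.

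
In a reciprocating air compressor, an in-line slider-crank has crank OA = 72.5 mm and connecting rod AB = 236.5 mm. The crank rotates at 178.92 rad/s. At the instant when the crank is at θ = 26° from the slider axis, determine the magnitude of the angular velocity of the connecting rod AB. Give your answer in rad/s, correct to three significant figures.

ω = 178.9 rad/s
The rod makes angle φ with the slider axis where L sinφ = r sinθ; differentiating, L cosφ·φ̇ = r ω cosθ.
L cosφ = √(L² − r² sin²θ) = 0.23435 m.
|ω_rod| = r ω |cosθ| / √(L² − r² sin²θ) = 0.0725·178.9·0.89879/0.23435 = 49.749 rad/s.

49.7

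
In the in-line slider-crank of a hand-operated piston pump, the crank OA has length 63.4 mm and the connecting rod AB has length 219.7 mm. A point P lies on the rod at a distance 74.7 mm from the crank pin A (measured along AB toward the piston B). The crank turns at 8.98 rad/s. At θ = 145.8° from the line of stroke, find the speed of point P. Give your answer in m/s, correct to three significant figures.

ω = 8.98 rad/s.  Crank-pin speed |V_A| = rω = 0.56933 m/s, perpendicular to OA.
Rod angle: sinφ = −(r/L) sinθ ⇒ φ = -9.335°; ω_rod = −rω cosθ/√(L²−r²sin²θ) = +2.1721 rad/s.
V_P = V_A + ω_rod × AP, with AP = 0.0747 m along the rod.
Components: V_Px = −rω sinθ − a·ω_rod·sinφ = -0.29369 m/s;  V_Py = rω cosθ + a·ω_rod·cosφ = -0.31078 m/s.
|V_P| = √(V_Px² + V_Py²) = 0.4276 m/s.

0.428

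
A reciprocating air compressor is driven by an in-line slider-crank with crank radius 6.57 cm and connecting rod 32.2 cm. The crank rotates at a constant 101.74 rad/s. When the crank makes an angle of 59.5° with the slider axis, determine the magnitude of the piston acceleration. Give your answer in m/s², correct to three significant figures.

278

ω = 101.7 rad/s
x(θ) = r cosθ + √(L² − r² sin²θ); with ω constant, a = ω²·d²x/dθ².
d²x/dθ² = −r cosθ − r²(cos2θ)/√u − r⁴ sin²2θ/(4u^{3/2}),  u = L² − r² sin²θ = 0.100479 m².
Substituting r = 0.0657 m, L = 0.322 m, θ = 59.5°: d²x/dθ² = -0.026855 m.
a = ω²·d²x/dθ² = (101.7)²·(-0.026855) = -277.98 m/s²;  |a| = 277.98 m/s².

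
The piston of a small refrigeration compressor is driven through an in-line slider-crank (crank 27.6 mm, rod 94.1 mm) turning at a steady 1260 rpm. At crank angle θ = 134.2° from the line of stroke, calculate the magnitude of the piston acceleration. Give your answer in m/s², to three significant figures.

ω = 2π·1260/60 = 131.9 rad/s
x(θ) = r cosθ + √(L² − r² sin²θ); with ω constant, a = ω²·d²x/dθ².
d²x/dθ² = −r cosθ − r²(cos2θ)/√u − r⁴ sin²2θ/(4u^{3/2}),  u = L² − r² sin²θ = 0.0084633 m².
Substituting r = 0.0276 m, L = 0.0941 m, θ = 134.2°: d²x/dθ² = +0.019287 m.
a = ω²·d²x/dθ² = (131.9)²·(+0.019287) = +335.78 m/s²;  |a| = 335.78 m/s².

336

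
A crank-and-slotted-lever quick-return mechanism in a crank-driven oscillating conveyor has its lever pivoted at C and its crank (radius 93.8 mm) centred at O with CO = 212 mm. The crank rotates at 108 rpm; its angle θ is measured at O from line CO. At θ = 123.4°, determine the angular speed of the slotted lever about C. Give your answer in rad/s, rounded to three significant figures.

ω = 11.31 rad/s (from 108 rpm).
Crank pin A relative to C: A = (d + r cosθ, r sinθ); lever angle φ = atan2(r sinθ, d + r cosθ).
Differentiating tanφ: φ̇ = rω(d cosθ + r)/(d² + r² + 2dr cosθ).
d² + r² + 2dr cosθ = |CA|² = 0.0318492 m²;  d cosθ + r = -0.022902 m.
|ω_lever| = |0.0938·11.31·-0.022902| / 0.0318492 = 0.76283 rad/s.

0.763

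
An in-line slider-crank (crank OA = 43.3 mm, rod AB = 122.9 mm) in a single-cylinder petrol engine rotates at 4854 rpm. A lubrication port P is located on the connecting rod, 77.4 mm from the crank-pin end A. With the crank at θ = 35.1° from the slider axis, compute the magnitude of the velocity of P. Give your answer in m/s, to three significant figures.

ω = 508.3 rad/s.  Crank-pin speed |V_A| = rω = 22.01 m/s, perpendicular to OA.
Rod angle: sinφ = −(r/L) sinθ ⇒ φ = -11.688°; ω_rod = −rω cosθ/√(L²−r²sin²θ) = -149.62 rad/s.
V_P = V_A + ω_rod × AP, with AP = 0.0774 m along the rod.
Components: V_Px = −rω sinθ − a·ω_rod·sinφ = -15.002 m/s;  V_Py = rω cosθ + a·ω_rod·cosφ = +6.6667 m/s.
|V_P| = √(V_Px² + V_Py²) = 16.416 m/s.

16.4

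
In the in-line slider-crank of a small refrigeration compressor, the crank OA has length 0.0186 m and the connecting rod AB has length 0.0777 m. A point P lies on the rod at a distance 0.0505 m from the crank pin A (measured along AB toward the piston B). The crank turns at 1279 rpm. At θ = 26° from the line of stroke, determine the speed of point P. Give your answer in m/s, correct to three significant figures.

1.47

ω = 133.9 rad/s.  Crank-pin speed |V_A| = rω = 2.4912 m/s, perpendicular to OA.
Rod angle: sinφ = −(r/L) sinθ ⇒ φ = -6.024°; ω_rod = −rω cosθ/√(L²−r²sin²θ) = -28.977 rad/s.
V_P = V_A + ω_rod × AP, with AP = 0.0505 m along the rod.
Components: V_Px = −rω sinθ − a·ω_rod·sinφ = -1.2456 m/s;  V_Py = rω cosθ + a·ω_rod·cosφ = +0.78383 m/s.
|V_P| = √(V_Px² + V_Py²) = 1.4717 m/s.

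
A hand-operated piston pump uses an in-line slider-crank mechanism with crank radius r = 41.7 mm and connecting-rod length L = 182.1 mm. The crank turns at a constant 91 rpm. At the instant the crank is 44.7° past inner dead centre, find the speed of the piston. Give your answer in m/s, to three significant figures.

0.326

ω = 2π·91/60 = 9.529 rad/s
For an in-line slider-crank, x = r cosθ + √(L² − r² sin²θ), so v = −rω sinθ·[1 + r cosθ/√(L² − r² sin²θ)].
With r = 0.0417 m, L = 0.1821 m, θ = 44.7°: √(L² − r² sin²θ) = 0.17972 m.
v = −0.0417·9.529·0.70339·[1 + 0.0417·0.71080/0.17972] = -0.32561 m/s.
|v| = 0.32561 m/s.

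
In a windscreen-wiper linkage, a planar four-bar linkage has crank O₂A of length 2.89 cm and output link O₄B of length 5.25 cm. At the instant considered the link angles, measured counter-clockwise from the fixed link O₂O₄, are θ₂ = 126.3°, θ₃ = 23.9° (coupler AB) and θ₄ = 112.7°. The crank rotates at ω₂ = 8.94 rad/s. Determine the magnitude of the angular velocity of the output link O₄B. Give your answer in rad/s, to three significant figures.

4.81

ω₂ = 8.94 rad/s
Differentiating the loop-closure r₂e^{iθ₂}+r₃e^{iθ₃}=r₁+r₄e^{iθ₄} gives r₂ω₂e^{iθ₂}+r₃ω₃e^{iθ₃}=r₄ω₄e^{iθ₄}.
Eliminating the other unknown: ω₄ = r₂ω₂ sin(θ₂−θ₃) / [r₄ sin(θ₄−θ₃)].
Numerator sine = +0.97667; denominator sine = +0.99978.
Result = 0.0289·8.94·(+0.97667) / (0.0525·(+0.99978)) = +4.8075 rad/s; magnitude 4.8075 rad/s.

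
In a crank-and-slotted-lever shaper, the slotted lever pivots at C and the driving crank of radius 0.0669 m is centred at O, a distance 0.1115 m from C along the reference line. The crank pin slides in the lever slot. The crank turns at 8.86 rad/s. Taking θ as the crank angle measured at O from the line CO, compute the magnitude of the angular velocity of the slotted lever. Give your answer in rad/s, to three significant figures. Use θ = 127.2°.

ω = 8.86 rad/s
Crank pin A relative to C: A = (d + r cosθ, r sinθ); lever angle φ = atan2(r sinθ, d + r cosθ).
Differentiating tanφ: φ̇ = rω(d cosθ + r)/(d² + r² + 2dr cosθ).
d² + r² + 2dr cosθ = |CA|² = 0.00788803 m²;  d cosθ + r = -0.0005128 m.
|ω_lever| = |0.0669·8.86·-0.0005128| / 0.00788803 = 0.038534 rad/s.

0.0385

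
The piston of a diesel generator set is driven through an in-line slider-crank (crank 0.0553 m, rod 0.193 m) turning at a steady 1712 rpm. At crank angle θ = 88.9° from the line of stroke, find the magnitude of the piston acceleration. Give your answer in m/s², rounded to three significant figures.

ω = 2π·1712/60 = 179.3 rad/s
x(θ) = r cosθ + √(L² − r² sin²θ); with ω constant, a = ω²·d²x/dθ².
d²x/dθ² = −r cosθ − r²(cos2θ)/√u − r⁴ sin²2θ/(4u^{3/2}),  u = L² − r² sin²θ = 0.034192 m².
Substituting r = 0.0553 m, L = 0.193 m, θ = 88.9°: d²x/dθ² = +0.015464 m.
a = ω²·d²x/dθ² = (179.3)²·(+0.015464) = +497.03 m/s²;  |a| = 497.03 m/s².

497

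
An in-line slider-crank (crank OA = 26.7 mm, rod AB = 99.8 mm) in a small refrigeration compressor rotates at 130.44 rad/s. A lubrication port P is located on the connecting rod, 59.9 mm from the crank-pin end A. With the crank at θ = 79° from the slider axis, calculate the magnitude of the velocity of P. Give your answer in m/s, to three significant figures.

3.54

ω = 130.4 rad/s.  Crank-pin speed |V_A| = rω = 3.4827 m/s, perpendicular to OA.
Rod angle: sinφ = −(r/L) sinθ ⇒ φ = -15.226°; ω_rod = −rω cosθ/√(L²−r²sin²θ) = -6.9009 rad/s.
V_P = V_A + ω_rod × AP, with AP = 0.0599 m along the rod.
Components: V_Px = −rω sinθ − a·ω_rod·sinφ = -3.5273 m/s;  V_Py = rω cosθ + a·ω_rod·cosφ = +0.26568 m/s.
|V_P| = √(V_Px² + V_Py²) = 3.5373 m/s.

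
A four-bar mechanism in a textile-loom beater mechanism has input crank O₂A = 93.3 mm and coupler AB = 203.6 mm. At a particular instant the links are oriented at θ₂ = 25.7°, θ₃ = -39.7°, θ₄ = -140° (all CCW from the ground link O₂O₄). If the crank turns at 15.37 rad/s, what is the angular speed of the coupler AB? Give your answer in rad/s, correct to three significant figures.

1.77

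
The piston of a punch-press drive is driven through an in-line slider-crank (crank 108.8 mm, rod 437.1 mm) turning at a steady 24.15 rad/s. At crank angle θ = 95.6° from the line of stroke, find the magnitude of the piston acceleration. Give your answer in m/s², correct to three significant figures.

ω = 24.15 rad/s
x(θ) = r cosθ + √(L² − r² sin²θ); with ω constant, a = ω²·d²x/dθ².
d²x/dθ² = −r cosθ − r²(cos2θ)/√u − r⁴ sin²2θ/(4u^{3/2}),  u = L² − r² sin²θ = 0.179332 m².
Substituting r = 0.1088 m, L = 0.4371 m, θ = 95.6°: d²x/dθ² = +0.03802 m.
a = ω²·d²x/dθ² = (24.15)²·(+0.03802) = +22.174 m/s²;  |a| = 22.174 m/s².

22.2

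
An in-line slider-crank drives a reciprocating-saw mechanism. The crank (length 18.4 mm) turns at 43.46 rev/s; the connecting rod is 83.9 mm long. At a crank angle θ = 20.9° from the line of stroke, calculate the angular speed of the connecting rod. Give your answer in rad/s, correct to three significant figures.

56.1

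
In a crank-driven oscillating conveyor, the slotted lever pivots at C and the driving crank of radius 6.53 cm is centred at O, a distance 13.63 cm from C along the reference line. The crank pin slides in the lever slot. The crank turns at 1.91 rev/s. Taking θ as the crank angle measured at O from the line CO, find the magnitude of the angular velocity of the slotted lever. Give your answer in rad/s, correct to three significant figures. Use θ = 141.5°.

ω = 12 rad/s (from 1.91 rev/s).
Crank pin A relative to C: A = (d + r cosθ, r sinθ); lever angle φ = atan2(r sinθ, d + r cosθ).
Differentiating tanφ: φ̇ = rω(d cosθ + r)/(d² + r² + 2dr cosθ).
d² + r² + 2dr cosθ = |CA|² = 0.00891074 m²;  d cosθ + r = -0.041369 m.
|ω_lever| = |0.0653·12·-0.041369| / 0.00891074 = 3.6383 rad/s.

3.64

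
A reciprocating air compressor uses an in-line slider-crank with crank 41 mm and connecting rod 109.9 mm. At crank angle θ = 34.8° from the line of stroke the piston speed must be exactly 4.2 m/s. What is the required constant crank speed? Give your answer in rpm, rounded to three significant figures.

For an in-line slider-crank, |v_piston| = rω|sinθ|·[1 + r cosθ/√(L² − r² sin²θ)].
With r = 0.041 m, L = 0.1099 m, θ = 34.8°: the bracketed kinematic factor |dx/dθ| = 0.030736 m.
ω = v/|dx/dθ| = 4.2/0.030736 = 136.65 rad/s.
N = 60ω/(2π) = 1304.9 rpm.

1300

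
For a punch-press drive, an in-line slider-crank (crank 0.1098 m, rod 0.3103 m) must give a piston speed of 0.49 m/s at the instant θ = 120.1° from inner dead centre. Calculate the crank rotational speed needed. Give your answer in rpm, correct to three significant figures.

60.5

For an in-line slider-crank, |v_piston| = rω|sinθ|·[1 + r cosθ/√(L² − r² sin²θ)].
With r = 0.1098 m, L = 0.3103 m, θ = 120.1°: the bracketed kinematic factor |dx/dθ| = 0.077286 m.
ω = v/|dx/dθ| = 0.49/0.077286 = 6.3401 rad/s.
N = 60ω/(2π) = 60.543 rpm.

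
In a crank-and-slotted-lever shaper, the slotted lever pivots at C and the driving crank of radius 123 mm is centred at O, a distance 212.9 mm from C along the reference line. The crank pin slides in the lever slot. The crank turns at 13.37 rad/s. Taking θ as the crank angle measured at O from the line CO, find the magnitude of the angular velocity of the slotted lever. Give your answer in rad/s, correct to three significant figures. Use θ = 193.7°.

ω = 13.37 rad/s
Crank pin A relative to C: A = (d + r cosθ, r sinθ); lever angle φ = atan2(r sinθ, d + r cosθ).
Differentiating tanφ: φ̇ = rω(d cosθ + r)/(d² + r² + 2dr cosθ).
d² + r² + 2dr cosθ = |CA|² = 0.00957208 m²;  d cosθ + r = -0.083843 m.
|ω_lever| = |0.123·13.37·-0.083843| / 0.00957208 = 14.404 rad/s.

14.4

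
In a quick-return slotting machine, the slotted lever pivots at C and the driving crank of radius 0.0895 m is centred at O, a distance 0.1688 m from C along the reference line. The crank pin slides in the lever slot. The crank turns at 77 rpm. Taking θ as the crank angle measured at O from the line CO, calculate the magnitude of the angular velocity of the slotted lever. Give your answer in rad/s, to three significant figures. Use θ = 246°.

ω = 8.063 rad/s (from 77 rpm).
Crank pin A relative to C: A = (d + r cosθ, r sinθ); lever angle φ = atan2(r sinθ, d + r cosθ).
Differentiating tanφ: φ̇ = rω(d cosθ + r)/(d² + r² + 2dr cosθ).
d² + r² + 2dr cosθ = |CA|² = 0.0242141 m²;  d cosθ + r = +0.020843 m.
|ω_lever| = |0.0895·8.063·+0.020843| / 0.0242141 = 0.6212 rad/s.

0.621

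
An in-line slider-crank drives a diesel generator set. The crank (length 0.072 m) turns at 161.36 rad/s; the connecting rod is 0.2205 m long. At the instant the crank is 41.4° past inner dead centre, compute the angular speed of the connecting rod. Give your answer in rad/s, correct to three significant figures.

40.5

ω = 161.4 rad/s
The rod makes angle φ with the slider axis where L sinφ = r sinθ; differentiating, L cosφ·φ̇ = r ω cosθ.
L cosφ = √(L² − r² sin²θ) = 0.2153 m.
|ω_rod| = r ω |cosθ| / √(L² − r² sin²θ) = 0.072·161.4·0.75011/0.2153 = 40.478 rad/s.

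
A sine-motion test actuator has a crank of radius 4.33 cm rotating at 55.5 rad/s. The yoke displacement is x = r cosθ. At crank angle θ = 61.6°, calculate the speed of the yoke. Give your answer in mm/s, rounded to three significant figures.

ω = 55.5 rad/s
x = r cosθ ⇒ ẋ = −rω sinθ.
|v| = rω|sinθ| = 0.0433·55.5·|sin 61.6°| = 2.1139 m/s = 2113.9 mm/s.

2110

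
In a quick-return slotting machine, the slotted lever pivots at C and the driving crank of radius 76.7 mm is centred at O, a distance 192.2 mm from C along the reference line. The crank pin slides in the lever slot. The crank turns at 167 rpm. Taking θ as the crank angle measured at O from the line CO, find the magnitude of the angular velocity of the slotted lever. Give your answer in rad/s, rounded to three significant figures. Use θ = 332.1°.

ω = 17.49 rad/s (from 167 rpm).
Crank pin A relative to C: A = (d + r cosθ, r sinθ); lever angle φ = atan2(r sinθ, d + r cosθ).
Differentiating tanφ: φ̇ = rω(d cosθ + r)/(d² + r² + 2dr cosθ).
d² + r² + 2dr cosθ = |CA|² = 0.0688802 m²;  d cosθ + r = +0.24656 m.
|ω_lever| = |0.0767·17.49·+0.24656| / 0.0688802 = 4.8014 rad/s.

4.80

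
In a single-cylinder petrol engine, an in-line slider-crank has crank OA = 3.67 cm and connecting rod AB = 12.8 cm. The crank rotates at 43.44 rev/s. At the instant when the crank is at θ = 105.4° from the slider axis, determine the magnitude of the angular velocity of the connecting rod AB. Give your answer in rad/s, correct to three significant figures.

21.6

ω = 272.9 rad/s (converted from 43.44 rev/s).
The rod makes angle φ with the slider axis where L sinφ = r sinθ; differentiating, L cosφ·φ̇ = r ω cosθ.
L cosφ = √(L² − r² sin²θ) = 0.12301 m.
|ω_rod| = r ω |cosθ| / √(L² − r² sin²θ) = 0.0367·272.9·0.26556/0.12301 = 21.624 rad/s.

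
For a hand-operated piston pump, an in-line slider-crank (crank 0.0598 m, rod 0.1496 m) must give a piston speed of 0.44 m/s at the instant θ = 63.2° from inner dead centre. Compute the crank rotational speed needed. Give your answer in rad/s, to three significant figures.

6.91

For an in-line slider-crank, |v_piston| = rω|sinθ|·[1 + r cosθ/√(L² − r² sin²θ)].
With r = 0.0598 m, L = 0.1496 m, θ = 63.2°: the bracketed kinematic factor |dx/dθ| = 0.063675 m.
ω = v/|dx/dθ| = 0.44/0.063675 = 6.9101 rad/s.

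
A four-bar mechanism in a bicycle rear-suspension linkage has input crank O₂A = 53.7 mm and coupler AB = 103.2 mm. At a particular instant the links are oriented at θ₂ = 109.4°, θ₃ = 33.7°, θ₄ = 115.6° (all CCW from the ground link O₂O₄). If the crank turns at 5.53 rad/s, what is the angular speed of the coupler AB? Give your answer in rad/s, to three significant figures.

0.314

ω₂ = 5.53 rad/s
Differentiating the loop-closure r₂e^{iθ₂}+r₃e^{iθ₃}=r₁+r₄e^{iθ₄} gives r₂ω₂e^{iθ₂}+r₃ω₃e^{iθ₃}=r₄ω₄e^{iθ₄}.
Eliminating the other unknown: ω₃ = r₂ω₂ sin(θ₄−θ₂) / [r₃ sin(θ₃−θ₄)].
Numerator sine = +0.10800; denominator sine = -0.99002.
Result = 0.0537·5.53·(+0.10800) / (0.1032·(-0.99002)) = -0.3139 rad/s; magnitude 0.3139 rad/s.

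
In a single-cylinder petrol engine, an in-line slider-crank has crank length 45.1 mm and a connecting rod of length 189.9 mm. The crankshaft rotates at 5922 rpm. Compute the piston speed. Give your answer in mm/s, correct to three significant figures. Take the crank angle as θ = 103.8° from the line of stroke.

25600

ω = 2π·5922/60 = 620.2 rad/s
For an in-line slider-crank, x = r cosθ + √(L² − r² sin²θ), so v = −rω sinθ·[1 + r cosθ/√(L² − r² sin²θ)].
With r = 0.0451 m, L = 0.1899 m, θ = 103.8°: √(L² − r² sin²θ) = 0.18478 m.
v = −0.0451·620.2·0.97113·[1 + 0.0451·-0.23853/0.18478] = -25.58 m/s.
|v| = 25.58 m/s = 25580 mm/s.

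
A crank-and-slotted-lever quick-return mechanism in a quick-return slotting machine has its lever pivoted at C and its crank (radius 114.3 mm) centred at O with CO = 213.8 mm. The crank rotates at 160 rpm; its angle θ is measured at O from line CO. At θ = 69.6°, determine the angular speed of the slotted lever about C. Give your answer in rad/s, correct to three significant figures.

4.77

ω = 16.76 rad/s (from 160 rpm).
Crank pin A relative to C: A = (d + r cosθ, r sinθ); lever angle φ = atan2(r sinθ, d + r cosθ).
Differentiating tanφ: φ̇ = rω(d cosθ + r)/(d² + r² + 2dr cosθ).
d² + r² + 2dr cosθ = |CA|² = 0.0758113 m²;  d cosθ + r = +0.18882 m.
|ω_lever| = |0.1143·16.76·+0.18882| / 0.0758113 = 4.77 rad/s.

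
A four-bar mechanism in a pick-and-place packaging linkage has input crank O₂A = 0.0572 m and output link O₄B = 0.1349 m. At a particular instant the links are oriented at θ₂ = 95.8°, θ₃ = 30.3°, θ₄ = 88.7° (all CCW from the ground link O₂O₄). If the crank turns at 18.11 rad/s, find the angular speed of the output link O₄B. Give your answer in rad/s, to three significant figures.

8.20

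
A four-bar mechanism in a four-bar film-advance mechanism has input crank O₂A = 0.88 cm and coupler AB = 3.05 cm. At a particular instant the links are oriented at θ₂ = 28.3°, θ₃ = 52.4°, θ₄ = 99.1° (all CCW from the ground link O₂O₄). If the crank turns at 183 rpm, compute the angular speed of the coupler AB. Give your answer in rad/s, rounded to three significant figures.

7.17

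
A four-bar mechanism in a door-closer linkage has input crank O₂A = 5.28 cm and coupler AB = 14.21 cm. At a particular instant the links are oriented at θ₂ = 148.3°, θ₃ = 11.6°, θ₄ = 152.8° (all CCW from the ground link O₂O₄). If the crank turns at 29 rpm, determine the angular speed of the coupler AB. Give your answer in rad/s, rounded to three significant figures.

0.141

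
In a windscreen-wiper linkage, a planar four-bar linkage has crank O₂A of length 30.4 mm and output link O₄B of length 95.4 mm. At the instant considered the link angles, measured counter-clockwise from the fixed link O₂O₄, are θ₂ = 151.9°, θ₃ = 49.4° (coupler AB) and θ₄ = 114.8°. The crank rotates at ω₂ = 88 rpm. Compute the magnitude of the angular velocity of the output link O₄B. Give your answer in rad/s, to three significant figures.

3.15

ω₂ = 9.215 rad/s (from 88 rpm).
Differentiating the loop-closure r₂e^{iθ₂}+r₃e^{iθ₃}=r₁+r₄e^{iθ₄} gives r₂ω₂e^{iθ₂}+r₃ω₃e^{iθ₃}=r₄ω₄e^{iθ₄}.
Eliminating the other unknown: ω₄ = r₂ω₂ sin(θ₂−θ₃) / [r₄ sin(θ₄−θ₃)].
Numerator sine = +0.97630; denominator sine = +0.90924.
Result = 0.0304·9.215·(+0.97630) / (0.0954·(+0.90924)) = +3.1531 rad/s; magnitude 3.1531 rad/s.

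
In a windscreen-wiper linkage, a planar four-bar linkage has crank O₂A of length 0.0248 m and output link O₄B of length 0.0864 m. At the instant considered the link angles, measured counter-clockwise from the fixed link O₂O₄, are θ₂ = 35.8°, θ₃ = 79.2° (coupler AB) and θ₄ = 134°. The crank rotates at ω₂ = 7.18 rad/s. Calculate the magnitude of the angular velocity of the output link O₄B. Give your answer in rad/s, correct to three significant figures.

1.73

ω₂ = 7.18 rad/s
Differentiating the loop-closure r₂e^{iθ₂}+r₃e^{iθ₃}=r₁+r₄e^{iθ₄} gives r₂ω₂e^{iθ₂}+r₃ω₃e^{iθ₃}=r₄ω₄e^{iθ₄}.
Eliminating the other unknown: ω₄ = r₂ω₂ sin(θ₂−θ₃) / [r₄ sin(θ₄−θ₃)].
Numerator sine = -0.68709; denominator sine = +0.81714.
Result = 0.0248·7.18·(-0.68709) / (0.0864·(+0.81714)) = -1.7329 rad/s; magnitude 1.7329 rad/s.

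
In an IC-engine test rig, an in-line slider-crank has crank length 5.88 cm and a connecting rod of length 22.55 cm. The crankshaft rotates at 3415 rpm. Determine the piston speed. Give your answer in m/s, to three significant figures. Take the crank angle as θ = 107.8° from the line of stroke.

ω = 2π·3415/60 = 357.6 rad/s
For an in-line slider-crank, x = r cosθ + √(L² − r² sin²θ), so v = −rω sinθ·[1 + r cosθ/√(L² − r² sin²θ)].
With r = 0.0588 m, L = 0.2255 m, θ = 107.8°: √(L² − r² sin²θ) = 0.21844 m.
v = −0.0588·357.6·0.95213·[1 + 0.0588·-0.30570/0.21844] = -18.374 m/s.
|v| = 18.374 m/s.

18.4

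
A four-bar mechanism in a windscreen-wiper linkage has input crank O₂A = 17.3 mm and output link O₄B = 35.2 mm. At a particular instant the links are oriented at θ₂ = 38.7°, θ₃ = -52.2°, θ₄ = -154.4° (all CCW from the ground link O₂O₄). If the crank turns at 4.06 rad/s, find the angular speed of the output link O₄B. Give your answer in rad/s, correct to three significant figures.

ω₂ = 4.06 rad/s
Differentiating the loop-closure r₂e^{iθ₂}+r₃e^{iθ₃}=r₁+r₄e^{iθ₄} gives r₂ω₂e^{iθ₂}+r₃ω₃e^{iθ₃}=r₄ω₄e^{iθ₄}.
Eliminating the other unknown: ω₄ = r₂ω₂ sin(θ₂−θ₃) / [r₄ sin(θ₄−θ₃)].
Numerator sine = +0.99988; denominator sine = -0.97742.
Result = 0.0173·4.06·(+0.99988) / (0.0352·(-0.97742)) = -2.0413 rad/s; magnitude 2.0413 rad/s.

2.04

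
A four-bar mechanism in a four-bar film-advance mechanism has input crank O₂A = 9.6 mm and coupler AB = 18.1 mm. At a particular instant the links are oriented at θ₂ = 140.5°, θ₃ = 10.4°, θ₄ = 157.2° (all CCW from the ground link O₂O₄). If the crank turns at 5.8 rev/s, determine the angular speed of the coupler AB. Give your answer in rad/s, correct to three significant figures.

10.1

ω₂ = 36.44 rad/s (from 5.8 rev/s).
Differentiating the loop-closure r₂e^{iθ₂}+r₃e^{iθ₃}=r₁+r₄e^{iθ₄} gives r₂ω₂e^{iθ₂}+r₃ω₃e^{iθ₃}=r₄ω₄e^{iθ₄}.
Eliminating the other unknown: ω₃ = r₂ω₂ sin(θ₄−θ₂) / [r₃ sin(θ₃−θ₄)].
Numerator sine = +0.28736; denominator sine = -0.54756.
Result = 0.0096·36.44·(+0.28736) / (0.0181·(-0.54756)) = -10.144 rad/s; magnitude 10.144 rad/s.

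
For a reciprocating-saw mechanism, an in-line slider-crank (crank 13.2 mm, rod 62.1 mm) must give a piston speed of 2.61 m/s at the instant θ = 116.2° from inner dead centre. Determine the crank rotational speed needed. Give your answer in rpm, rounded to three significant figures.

For an in-line slider-crank, |v_piston| = rω|sinθ|·[1 + r cosθ/√(L² − r² sin²θ)].
With r = 0.0132 m, L = 0.0621 m, θ = 116.2°: the bracketed kinematic factor |dx/dθ| = 0.010712 m.
ω = v/|dx/dθ| = 2.61/0.010712 = 243.66 rad/s.
N = 60ω/(2π) = 2326.8 rpm.

2330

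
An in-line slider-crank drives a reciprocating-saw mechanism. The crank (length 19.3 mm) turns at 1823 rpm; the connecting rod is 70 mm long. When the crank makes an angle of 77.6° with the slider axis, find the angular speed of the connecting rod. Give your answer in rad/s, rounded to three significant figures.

11.7

ω = 190.9 rad/s (converted from 1823 rpm).
The rod makes angle φ with the slider axis where L sinφ = r sinθ; differentiating, L cosφ·φ̇ = r ω cosθ.
L cosφ = √(L² − r² sin²θ) = 0.067414 m.
|ω_rod| = r ω |cosθ| / √(L² − r² sin²θ) = 0.0193·190.9·0.21474/0.067414 = 11.736 rad/s.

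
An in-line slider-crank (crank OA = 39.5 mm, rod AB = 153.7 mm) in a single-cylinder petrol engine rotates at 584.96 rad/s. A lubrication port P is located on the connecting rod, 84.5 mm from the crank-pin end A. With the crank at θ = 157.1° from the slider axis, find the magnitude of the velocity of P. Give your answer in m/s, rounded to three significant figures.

ω = 585 rad/s.  Crank-pin speed |V_A| = rω = 23.106 m/s, perpendicular to OA.
Rod angle: sinφ = −(r/L) sinθ ⇒ φ = -5.739°; ω_rod = −rω cosθ/√(L²−r²sin²θ) = +139.18 rad/s.
V_P = V_A + ω_rod × AP, with AP = 0.0845 m along the rod.
Components: V_Px = −rω sinθ − a·ω_rod·sinφ = -7.815 m/s;  V_Py = rω cosθ + a·ω_rod·cosφ = -9.583 m/s.
|V_P| = √(V_Px² + V_Py²) = 12.366 m/s.

12.4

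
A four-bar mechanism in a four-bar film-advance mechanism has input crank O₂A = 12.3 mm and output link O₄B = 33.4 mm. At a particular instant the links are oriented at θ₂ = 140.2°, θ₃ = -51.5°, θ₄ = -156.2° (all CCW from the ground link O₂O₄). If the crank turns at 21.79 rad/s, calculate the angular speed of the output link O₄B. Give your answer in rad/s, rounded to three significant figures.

ω₂ = 21.79 rad/s
Differentiating the loop-closure r₂e^{iθ₂}+r₃e^{iθ₃}=r₁+r₄e^{iθ₄} gives r₂ω₂e^{iθ₂}+r₃ω₃e^{iθ₃}=r₄ω₄e^{iθ₄}.
Eliminating the other unknown: ω₄ = r₂ω₂ sin(θ₂−θ₃) / [r₄ sin(θ₄−θ₃)].
Numerator sine = -0.20279; denominator sine = -0.96727.
Result = 0.0123·21.79·(-0.20279) / (0.0334·(-0.96727)) = +1.6823 rad/s; magnitude 1.6823 rad/s.

1.68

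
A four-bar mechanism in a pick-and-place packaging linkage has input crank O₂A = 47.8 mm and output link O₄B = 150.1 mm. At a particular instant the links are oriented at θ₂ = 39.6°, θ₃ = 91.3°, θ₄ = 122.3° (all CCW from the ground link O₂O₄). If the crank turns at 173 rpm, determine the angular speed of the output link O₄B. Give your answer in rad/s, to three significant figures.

ω₂ = 18.12 rad/s (from 173 rpm).
Differentiating the loop-closure r₂e^{iθ₂}+r₃e^{iθ₃}=r₁+r₄e^{iθ₄} gives r₂ω₂e^{iθ₂}+r₃ω₃e^{iθ₃}=r₄ω₄e^{iθ₄}.
Eliminating the other unknown: ω₄ = r₂ω₂ sin(θ₂−θ₃) / [r₄ sin(θ₄−θ₃)].
Numerator sine = -0.78478; denominator sine = +0.51504.
Result = 0.0478·18.12·(-0.78478) / (0.1501·(+0.51504)) = -8.7908 rad/s; magnitude 8.7908 rad/s.

8.79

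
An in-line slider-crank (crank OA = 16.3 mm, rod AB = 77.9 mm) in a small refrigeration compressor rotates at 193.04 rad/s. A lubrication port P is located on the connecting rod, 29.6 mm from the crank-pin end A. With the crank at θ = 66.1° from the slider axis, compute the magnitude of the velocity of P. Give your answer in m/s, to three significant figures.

ω = 193 rad/s.  Crank-pin speed |V_A| = rω = 3.1466 m/s, perpendicular to OA.
Rod angle: sinφ = −(r/L) sinθ ⇒ φ = -11.029°; ω_rod = −rω cosθ/√(L²−r²sin²θ) = -16.672 rad/s.
V_P = V_A + ω_rod × AP, with AP = 0.0296 m along the rod.
Components: V_Px = −rω sinθ − a·ω_rod·sinφ = -2.9712 m/s;  V_Py = rω cosθ + a·ω_rod·cosφ = +0.79041 m/s.
|V_P| = √(V_Px² + V_Py²) = 3.0745 m/s.

3.07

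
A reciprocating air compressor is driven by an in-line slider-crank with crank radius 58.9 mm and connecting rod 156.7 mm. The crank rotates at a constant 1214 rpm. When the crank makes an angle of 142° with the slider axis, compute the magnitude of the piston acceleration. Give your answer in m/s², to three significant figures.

648

ω = 2π·1214/60 = 127.1 rad/s
x(θ) = r cosθ + √(L² − r² sin²θ); with ω constant, a = ω²·d²x/dθ².
d²x/dθ² = −r cosθ − r²(cos2θ)/√u − r⁴ sin²2θ/(4u^{3/2}),  u = L² − r² sin²θ = 0.0232399 m².
Substituting r = 0.0589 m, L = 0.1567 m, θ = 142°: d²x/dθ² = +0.040109 m.
a = ω²·d²x/dθ² = (127.1)²·(+0.040109) = +648.24 m/s²;  |a| = 648.24 m/s².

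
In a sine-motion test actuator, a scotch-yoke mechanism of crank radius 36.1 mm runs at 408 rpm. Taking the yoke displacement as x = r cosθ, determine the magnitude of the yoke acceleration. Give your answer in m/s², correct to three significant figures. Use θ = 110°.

22.5

ω = 42.73 rad/s (from 408 rpm).
x = r cosθ ⇒ ẍ = −rω² cosθ (ω constant).
|a| = rω²|cosθ| = 0.0361·(42.73)²·|cos 110°| = 22.539 m/s².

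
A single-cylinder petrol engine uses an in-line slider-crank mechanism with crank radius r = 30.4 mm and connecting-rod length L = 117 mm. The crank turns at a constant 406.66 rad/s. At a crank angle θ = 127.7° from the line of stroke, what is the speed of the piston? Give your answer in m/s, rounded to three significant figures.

ω = 406.7 rad/s
For an in-line slider-crank, x = r cosθ + √(L² − r² sin²θ), so v = −rω sinθ·[1 + r cosθ/√(L² − r² sin²θ)].
With r = 0.0304 m, L = 0.117 m, θ = 127.7°: √(L² − r² sin²θ) = 0.1145 m.
v = −0.0304·406.7·0.79122·[1 + 0.0304·-0.61153/0.1145] = -8.1933 m/s.
|v| = 8.1933 m/s.

8.19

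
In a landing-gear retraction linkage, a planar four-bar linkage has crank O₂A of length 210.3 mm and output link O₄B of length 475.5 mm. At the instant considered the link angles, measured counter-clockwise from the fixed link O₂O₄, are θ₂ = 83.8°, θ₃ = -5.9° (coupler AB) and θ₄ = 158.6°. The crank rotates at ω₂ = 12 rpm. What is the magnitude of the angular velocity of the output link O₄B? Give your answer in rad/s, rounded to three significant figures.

ω₂ = 1.257 rad/s (from 12 rpm).
Differentiating the loop-closure r₂e^{iθ₂}+r₃e^{iθ₃}=r₁+r₄e^{iθ₄} gives r₂ω₂e^{iθ₂}+r₃ω₃e^{iθ₃}=r₄ω₄e^{iθ₄}.
Eliminating the other unknown: ω₄ = r₂ω₂ sin(θ₂−θ₃) / [r₄ sin(θ₄−θ₃)].
Numerator sine = +0.99999; denominator sine = +0.26724.
Result = 0.2103·1.257·(+0.99999) / (0.4755·(+0.26724)) = +2.0797 rad/s; magnitude 2.0797 rad/s.

2.08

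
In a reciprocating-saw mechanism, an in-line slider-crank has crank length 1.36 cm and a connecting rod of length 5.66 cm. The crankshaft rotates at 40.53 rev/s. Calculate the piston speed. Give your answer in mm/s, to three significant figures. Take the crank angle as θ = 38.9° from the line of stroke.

2590

ω = 2π·40.5 = 254.7 rad/s
For an in-line slider-crank, x = r cosθ + √(L² − r² sin²θ), so v = −rω sinθ·[1 + r cosθ/√(L² − r² sin²θ)].
With r = 0.0136 m, L = 0.0566 m, θ = 38.9°: √(L² − r² sin²θ) = 0.055952 m.
v = −0.0136·254.7·0.62796·[1 + 0.0136·0.77824/0.055952] = -2.5863 m/s.
|v| = 2.5863 m/s = 2586.3 mm/s.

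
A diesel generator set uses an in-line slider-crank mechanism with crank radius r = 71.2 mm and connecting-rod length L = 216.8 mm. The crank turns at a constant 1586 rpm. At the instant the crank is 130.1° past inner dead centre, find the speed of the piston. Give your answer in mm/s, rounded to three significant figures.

ω = 2π·1586/60 = 166.1 rad/s
For an in-line slider-crank, x = r cosθ + √(L² − r² sin²θ), so v = −rω sinθ·[1 + r cosθ/√(L² − r² sin²θ)].
With r = 0.0712 m, L = 0.2168 m, θ = 130.1°: √(L² − r² sin²θ) = 0.20985 m.
v = −0.0712·166.1·0.76492·[1 + 0.0712·-0.64412/0.20985] = -7.0686 m/s.
|v| = 7.0686 m/s = 7068.6 mm/s.

7070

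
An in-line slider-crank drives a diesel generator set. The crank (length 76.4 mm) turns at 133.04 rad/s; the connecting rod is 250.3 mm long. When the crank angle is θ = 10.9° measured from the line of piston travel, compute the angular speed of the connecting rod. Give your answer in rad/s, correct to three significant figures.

39.9

ω = 133 rad/s
The rod makes angle φ with the slider axis where L sinφ = r sinθ; differentiating, L cosφ·φ̇ = r ω cosθ.
L cosφ = √(L² − r² sin²θ) = 0.24988 m.
|ω_rod| = r ω |cosθ| / √(L² − r² sin²θ) = 0.0764·133·0.98196/0.24988 = 39.942 rad/s.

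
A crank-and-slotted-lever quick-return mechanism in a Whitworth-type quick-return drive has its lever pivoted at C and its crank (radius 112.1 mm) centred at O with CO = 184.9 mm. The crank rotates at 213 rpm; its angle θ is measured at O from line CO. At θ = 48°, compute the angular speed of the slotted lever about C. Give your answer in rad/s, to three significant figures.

ω = 22.31 rad/s (from 213 rpm).
Crank pin A relative to C: A = (d + r cosθ, r sinθ); lever angle φ = atan2(r sinθ, d + r cosθ).
Differentiating tanφ: φ̇ = rω(d cosθ + r)/(d² + r² + 2dr cosθ).
d² + r² + 2dr cosθ = |CA|² = 0.0744929 m²;  d cosθ + r = +0.23582 m.
|ω_lever| = |0.1121·22.31·+0.23582| / 0.0744929 = 7.9156 rad/s.

7.92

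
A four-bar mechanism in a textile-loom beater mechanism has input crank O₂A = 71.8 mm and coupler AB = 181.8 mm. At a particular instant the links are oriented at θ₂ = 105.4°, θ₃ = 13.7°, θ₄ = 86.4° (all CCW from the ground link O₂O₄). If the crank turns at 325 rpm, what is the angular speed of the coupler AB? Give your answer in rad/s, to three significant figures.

4.58

ω₂ = 34.03 rad/s (from 325 rpm).
Differentiating the loop-closure r₂e^{iθ₂}+r₃e^{iθ₃}=r₁+r₄e^{iθ₄} gives r₂ω₂e^{iθ₂}+r₃ω₃e^{iθ₃}=r₄ω₄e^{iθ₄}.
Eliminating the other unknown: ω₃ = r₂ω₂ sin(θ₄−θ₂) / [r₃ sin(θ₃−θ₄)].
Numerator sine = -0.32557; denominator sine = -0.95476.
Result = 0.0718·34.03·(-0.32557) / (0.1818·(-0.95476)) = +4.5834 rad/s; magnitude 4.5834 rad/s.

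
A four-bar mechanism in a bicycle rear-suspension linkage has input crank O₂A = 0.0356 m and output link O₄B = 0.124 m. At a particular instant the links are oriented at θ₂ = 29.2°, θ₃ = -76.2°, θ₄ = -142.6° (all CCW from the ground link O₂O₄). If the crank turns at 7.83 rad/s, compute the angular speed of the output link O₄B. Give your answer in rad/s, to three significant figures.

ω₂ = 7.83 rad/s
Differentiating the loop-closure r₂e^{iθ₂}+r₃e^{iθ₃}=r₁+r₄e^{iθ₄} gives r₂ω₂e^{iθ₂}+r₃ω₃e^{iθ₃}=r₄ω₄e^{iθ₄}.
Eliminating the other unknown: ω₄ = r₂ω₂ sin(θ₂−θ₃) / [r₄ sin(θ₄−θ₃)].
Numerator sine = +0.96410; denominator sine = -0.91636.
Result = 0.0356·7.83·(+0.96410) / (0.124·(-0.91636)) = -2.3651 rad/s; magnitude 2.3651 rad/s.

2.37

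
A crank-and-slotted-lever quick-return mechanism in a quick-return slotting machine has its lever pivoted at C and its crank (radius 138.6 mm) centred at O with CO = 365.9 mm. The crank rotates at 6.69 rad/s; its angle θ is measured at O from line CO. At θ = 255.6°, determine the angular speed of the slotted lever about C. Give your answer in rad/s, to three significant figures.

ω = 6.69 rad/s
Crank pin A relative to C: A = (d + r cosθ, r sinθ); lever angle φ = atan2(r sinθ, d + r cosθ).
Differentiating tanφ: φ̇ = rω(d cosθ + r)/(d² + r² + 2dr cosθ).
d² + r² + 2dr cosθ = |CA|² = 0.127869 m²;  d cosθ + r = +0.047604 m.
|ω_lever| = |0.1386·6.69·+0.047604| / 0.127869 = 0.3452 rad/s.

0.345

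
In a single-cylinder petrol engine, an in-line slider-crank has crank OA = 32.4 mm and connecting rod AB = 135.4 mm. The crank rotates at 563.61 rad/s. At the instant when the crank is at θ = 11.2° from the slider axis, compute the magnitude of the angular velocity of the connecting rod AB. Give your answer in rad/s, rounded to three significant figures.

ω = 563.6 rad/s
The rod makes angle φ with the slider axis where L sinφ = r sinθ; differentiating, L cosφ·φ̇ = r ω cosθ.
L cosφ = √(L² − r² sin²θ) = 0.13525 m.
|ω_rod| = r ω |cosθ| / √(L² − r² sin²θ) = 0.0324·563.6·0.98096/0.13525 = 132.44 rad/s.

132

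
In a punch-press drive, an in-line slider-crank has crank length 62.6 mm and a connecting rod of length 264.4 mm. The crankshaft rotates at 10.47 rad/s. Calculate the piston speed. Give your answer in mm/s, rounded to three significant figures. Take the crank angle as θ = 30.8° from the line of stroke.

404

ω = 10.47 rad/s
For an in-line slider-crank, x = r cosθ + √(L² − r² sin²θ), so v = −rω sinθ·[1 + r cosθ/√(L² − r² sin²θ)].
With r = 0.0626 m, L = 0.2644 m, θ = 30.8°: √(L² − r² sin²θ) = 0.26245 m.
v = −0.0626·10.47·0.51204·[1 + 0.0626·0.85896/0.26245] = -0.40436 m/s.
|v| = 0.40436 m/s = 404.36 mm/s.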